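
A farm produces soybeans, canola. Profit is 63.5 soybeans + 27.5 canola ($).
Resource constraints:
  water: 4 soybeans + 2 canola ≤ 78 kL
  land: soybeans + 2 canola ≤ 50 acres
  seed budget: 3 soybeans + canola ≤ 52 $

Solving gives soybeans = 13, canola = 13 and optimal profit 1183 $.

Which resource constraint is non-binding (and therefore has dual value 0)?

water: 78/78 (binding)
land: 39/50 (slack 11)
seed budget: 52/52 (binding)
By complementary slackness, a constraint with positive slack has shadow price 0 → land.

land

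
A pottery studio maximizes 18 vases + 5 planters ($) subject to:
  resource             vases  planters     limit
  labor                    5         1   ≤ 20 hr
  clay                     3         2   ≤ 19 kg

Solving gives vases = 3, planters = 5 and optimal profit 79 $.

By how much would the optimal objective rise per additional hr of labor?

3

Check each constraint at x*: labor 20/20 (tight); clay 19/19 (tight).
The binding rows give the dual system: 5·y_labor + 3·y_clay = 18 and 1·y_labor + 2·y_clay = 5.
This yields shadow prices y_labor = 3, y_clay = 1.
Shadow price of labor = 3.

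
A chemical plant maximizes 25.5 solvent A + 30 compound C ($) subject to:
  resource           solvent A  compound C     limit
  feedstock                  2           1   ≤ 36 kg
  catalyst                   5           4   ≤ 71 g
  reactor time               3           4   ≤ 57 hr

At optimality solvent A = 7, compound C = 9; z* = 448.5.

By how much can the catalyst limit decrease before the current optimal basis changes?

Binding constraints: catalyst, reactor time. The basis is B = [[5,4],[3,4]] with det 8.
Per unit decrease in catalyst, x* moves by d = (-0.5, 0.375).
The basis stays optimal until solvent A reaches 0; allowable decrease = 14 g.

14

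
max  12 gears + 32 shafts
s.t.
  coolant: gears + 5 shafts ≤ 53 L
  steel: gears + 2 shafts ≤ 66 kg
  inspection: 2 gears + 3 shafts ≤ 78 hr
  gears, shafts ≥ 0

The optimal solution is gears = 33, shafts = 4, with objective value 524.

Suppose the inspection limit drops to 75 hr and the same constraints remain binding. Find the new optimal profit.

512

Binding: coolant and inspection. Non-binding: steel (25 unused).
Since steel is not tight, its dual is 0.
Dual feasibility on the basic columns requires 1·y_coolant + 2·y_inspection = 12, 5·y_coolant + 3·y_inspection = 32.
→ y_coolant = 4 and y_inspection = 4.
Δz = y_inspection·Δb = 4 × (-3) = -12, so new z* = 524 − 12 = 512.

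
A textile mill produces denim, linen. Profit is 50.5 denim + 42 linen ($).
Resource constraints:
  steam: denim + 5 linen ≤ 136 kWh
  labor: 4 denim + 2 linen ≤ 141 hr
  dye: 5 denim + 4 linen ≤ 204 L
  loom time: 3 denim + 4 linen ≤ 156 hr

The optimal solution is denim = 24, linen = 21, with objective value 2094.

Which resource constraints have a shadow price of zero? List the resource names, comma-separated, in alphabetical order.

labor, steam

steam: 129/136 (slack 7)
labor: 138/141 (slack 3)
dye: 204/204 (binding)
loom time: 156/156 (binding)
By complementary slackness, a constraint with positive slack has shadow price 0 → labor, steam.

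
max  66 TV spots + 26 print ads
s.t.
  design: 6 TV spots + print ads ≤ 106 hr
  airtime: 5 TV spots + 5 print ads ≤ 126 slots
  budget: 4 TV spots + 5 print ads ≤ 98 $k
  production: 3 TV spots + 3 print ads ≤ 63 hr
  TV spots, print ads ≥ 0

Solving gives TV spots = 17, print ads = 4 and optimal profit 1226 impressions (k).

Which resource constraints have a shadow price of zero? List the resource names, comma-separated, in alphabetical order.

design: 106/106 (binding)
airtime: 105/126 (slack 21)
budget: 88/98 (slack 10)
production: 63/63 (binding)
By complementary slackness, a constraint with positive slack has shadow price 0 → airtime, budget.

airtime, budget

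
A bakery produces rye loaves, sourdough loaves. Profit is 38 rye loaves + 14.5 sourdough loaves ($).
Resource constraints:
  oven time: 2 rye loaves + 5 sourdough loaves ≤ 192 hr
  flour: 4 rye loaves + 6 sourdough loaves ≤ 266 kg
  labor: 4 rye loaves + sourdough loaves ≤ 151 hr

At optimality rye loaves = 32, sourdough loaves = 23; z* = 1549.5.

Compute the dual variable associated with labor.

Binding: flour and labor. Non-binding: oven time (13 unused).
By complementary slackness, y = 0 for the non-binding constraint.
From A_Bᵀ y = c: 4·y_flour + 4·y_labor = 38; 6·y_flour + 1·y_labor = 14.5.
Solving: y_flour = 1, y_labor = 8.5.
Shadow price of labor = 8.5.

8.5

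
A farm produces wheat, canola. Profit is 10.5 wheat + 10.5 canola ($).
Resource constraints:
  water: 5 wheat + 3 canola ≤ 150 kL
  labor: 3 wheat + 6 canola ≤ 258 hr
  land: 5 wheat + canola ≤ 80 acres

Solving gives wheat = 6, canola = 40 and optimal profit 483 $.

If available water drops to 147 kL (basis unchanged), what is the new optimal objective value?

478.5

Check each constraint at x*: water 150/150 (tight); labor 258/258 (tight); land 70/80 (slack 10).
By complementary slackness, y = 0 for the non-binding constraint.
The binding rows give the dual system: 5·y_water + 3·y_labor = 10.5 and 3·y_water + 6·y_labor = 10.5.
Solving: y_water = 1.5, y_labor = 1.
Δz = y_water·Δb = 1.5 × (-3) = -4.5, so new z* = 483 − 4.5 = 478.5.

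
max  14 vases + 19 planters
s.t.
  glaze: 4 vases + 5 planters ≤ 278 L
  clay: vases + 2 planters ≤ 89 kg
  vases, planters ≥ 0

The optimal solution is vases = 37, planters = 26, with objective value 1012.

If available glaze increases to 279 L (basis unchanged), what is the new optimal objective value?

Check each constraint at x*: glaze 278/278 (tight); clay 89/89 (tight).
Dual feasibility on the basic columns requires 4·y_glaze + 1·y_clay = 14, 5·y_glaze + 2·y_clay = 19.
→ y_glaze = 3 and y_clay = 2.
Δz = y_glaze·Δb = 3 × (1) = 3, so new z* = 1012 + 3 = 1015.

1015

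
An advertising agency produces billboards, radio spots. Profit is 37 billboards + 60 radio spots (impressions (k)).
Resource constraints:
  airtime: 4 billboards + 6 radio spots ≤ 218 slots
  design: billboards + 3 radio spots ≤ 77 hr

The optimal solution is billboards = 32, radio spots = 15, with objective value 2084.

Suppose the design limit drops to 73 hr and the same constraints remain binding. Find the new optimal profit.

Check each constraint at x*: airtime 218/218 (tight); design 77/77 (tight).
The binding rows give the dual system: 4·y_airtime + 1·y_design = 37 and 6·y_airtime + 3·y_design = 60.
→ y_airtime = 8.5 and y_design = 3.
Δz = y_design·Δb = 3 × (-4) = -12, so new z* = 2084 − 12 = 2072.

2072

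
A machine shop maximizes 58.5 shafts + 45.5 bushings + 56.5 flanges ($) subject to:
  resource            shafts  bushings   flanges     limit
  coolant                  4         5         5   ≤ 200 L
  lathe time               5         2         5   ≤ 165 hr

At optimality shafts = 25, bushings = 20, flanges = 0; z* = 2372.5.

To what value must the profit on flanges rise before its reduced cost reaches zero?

At the optimum: coolant uses 200 of 200 (binding); lathe time uses 165 of 165 (binding).
Dual feasibility on the basic columns requires 4·y_coolant + 5·y_lathe time = 58.5, 5·y_coolant + 2·y_lathe time = 45.5.
Solving: y_coolant = 6.5, y_lathe time = 6.5.
flanges enters the basis when its profit ≥ yᵀa₃ = 6.5·5 + 6.5·5 = 65.

65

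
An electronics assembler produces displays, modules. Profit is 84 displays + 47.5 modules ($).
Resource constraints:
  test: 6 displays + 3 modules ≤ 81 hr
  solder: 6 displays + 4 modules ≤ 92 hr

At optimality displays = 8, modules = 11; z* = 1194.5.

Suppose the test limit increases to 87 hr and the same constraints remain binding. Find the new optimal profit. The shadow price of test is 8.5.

1245.5

Δb = 6, so new z* = 1194.5 + (8.5)·(6) = 1194.5 + 51 = 1245.5.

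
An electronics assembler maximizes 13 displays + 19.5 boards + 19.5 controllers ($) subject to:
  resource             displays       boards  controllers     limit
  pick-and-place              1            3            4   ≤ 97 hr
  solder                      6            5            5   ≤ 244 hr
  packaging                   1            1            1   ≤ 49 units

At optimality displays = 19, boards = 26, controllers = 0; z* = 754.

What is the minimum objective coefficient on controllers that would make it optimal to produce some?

At the optimum: pick-and-place uses 97 of 97 (binding); solder uses 244 of 244 (binding); packaging uses 45 of 49 (slack = 4).
Slack constraints have shadow price 0 (complementary slackness).
The binding rows give the dual system: 1·y_pick-and-place + 6·y_solder = 13 and 3·y_pick-and-place + 5·y_solder = 19.5.
→ y_pick-and-place = 4 and y_solder = 1.5.
controllers enters the basis when its profit ≥ yᵀa₃ = 4·4 + 1.5·5 = 23.5.

23.5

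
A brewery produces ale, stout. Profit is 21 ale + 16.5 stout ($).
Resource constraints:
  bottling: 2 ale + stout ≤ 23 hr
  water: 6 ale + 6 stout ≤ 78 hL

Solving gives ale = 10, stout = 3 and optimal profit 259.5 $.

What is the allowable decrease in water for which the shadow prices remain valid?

9

Binding constraints: bottling, water. The basis is B = [[2,1],[6,6]] with det 6.
Per unit decrease in water, x* moves by d = (0.1667, -0.3333).
The basis stays optimal until stout reaches 0; allowable decrease = 9 hL.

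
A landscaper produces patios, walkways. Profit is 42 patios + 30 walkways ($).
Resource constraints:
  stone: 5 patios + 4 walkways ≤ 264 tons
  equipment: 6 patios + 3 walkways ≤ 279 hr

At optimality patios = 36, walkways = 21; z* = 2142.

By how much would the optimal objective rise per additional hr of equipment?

At the optimum: stone uses 264 of 264 (binding); equipment uses 279 of 279 (binding).
Dual feasibility on the basic columns requires 5·y_stone + 6·y_equipment = 42, 4·y_stone + 3·y_equipment = 30.
→ y_stone = 6 and y_equipment = 2.
Shadow price of equipment = 2.

2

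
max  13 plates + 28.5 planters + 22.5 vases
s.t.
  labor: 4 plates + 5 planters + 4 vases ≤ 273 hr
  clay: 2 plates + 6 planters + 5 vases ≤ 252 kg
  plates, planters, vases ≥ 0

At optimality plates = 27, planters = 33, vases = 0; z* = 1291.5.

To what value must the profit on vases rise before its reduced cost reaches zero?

At the optimum: labor uses 273 of 273 (binding); clay uses 252 of 252 (binding).
The binding rows give the dual system: 4·y_labor + 2·y_clay = 13 and 5·y_labor + 6·y_clay = 28.5.
→ y_labor = 1.5 and y_clay = 3.5.
vases enters the basis when its profit ≥ yᵀa₃ = 1.5·4 + 3.5·5 = 23.5.

23.5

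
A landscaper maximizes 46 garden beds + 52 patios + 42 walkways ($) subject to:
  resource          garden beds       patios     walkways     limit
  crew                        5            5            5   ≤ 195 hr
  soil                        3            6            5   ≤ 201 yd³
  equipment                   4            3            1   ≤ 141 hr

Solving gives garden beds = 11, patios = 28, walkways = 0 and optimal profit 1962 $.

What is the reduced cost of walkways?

-8

Check each constraint at x*: crew 195/195 (tight); soil 201/201 (tight); equipment 128/141 (slack 13).
Slack constraints have shadow price 0 (complementary slackness).
The binding rows give the dual system: 5·y_crew + 3·y_soil = 46 and 5·y_crew + 6·y_soil = 52.
Solving: y_crew = 8, y_soil = 2.
Reduced cost of walkways: c₃ − yᵀa₃ = 42 − (8·5 + 2·5) = 42 − 50 = -8.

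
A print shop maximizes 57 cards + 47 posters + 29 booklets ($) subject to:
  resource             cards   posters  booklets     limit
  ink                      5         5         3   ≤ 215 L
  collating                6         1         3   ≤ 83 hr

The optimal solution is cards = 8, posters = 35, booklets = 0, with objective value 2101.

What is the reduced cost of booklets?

At the optimum: ink uses 215 of 215 (binding); collating uses 83 of 83 (binding).
The binding rows give the dual system: 5·y_ink + 6·y_collating = 57 and 5·y_ink + 1·y_collating = 47.
This yields shadow prices y_ink = 9, y_collating = 2.
Reduced cost of booklets: c₃ − yᵀa₃ = 29 − (9·3 + 2·3) = 29 − 33 = -4.

-4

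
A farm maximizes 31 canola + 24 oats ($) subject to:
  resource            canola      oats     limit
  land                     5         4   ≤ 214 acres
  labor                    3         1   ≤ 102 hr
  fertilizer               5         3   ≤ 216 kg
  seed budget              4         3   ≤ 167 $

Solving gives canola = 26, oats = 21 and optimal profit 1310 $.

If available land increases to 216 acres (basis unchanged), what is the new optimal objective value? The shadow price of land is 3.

1316

Δb = 2, so new z* = 1310 + (3)·(2) = 1310 + 6 = 1316.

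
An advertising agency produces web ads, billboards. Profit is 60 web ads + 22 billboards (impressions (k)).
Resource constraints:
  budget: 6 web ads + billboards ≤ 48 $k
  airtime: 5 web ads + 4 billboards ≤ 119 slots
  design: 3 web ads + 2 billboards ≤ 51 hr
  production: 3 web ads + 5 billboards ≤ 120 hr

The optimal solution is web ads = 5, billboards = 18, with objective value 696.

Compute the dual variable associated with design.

Binding: budget and design. Non-binding: airtime (22 unused), production (15 unused).
By complementary slackness, y = 0 for the non-binding constraints.
Dual feasibility on the basic columns requires 6·y_budget + 3·y_design = 60, 1·y_budget + 2·y_design = 22.
→ y_budget = 6 and y_design = 8.
Shadow price of design = 8.

8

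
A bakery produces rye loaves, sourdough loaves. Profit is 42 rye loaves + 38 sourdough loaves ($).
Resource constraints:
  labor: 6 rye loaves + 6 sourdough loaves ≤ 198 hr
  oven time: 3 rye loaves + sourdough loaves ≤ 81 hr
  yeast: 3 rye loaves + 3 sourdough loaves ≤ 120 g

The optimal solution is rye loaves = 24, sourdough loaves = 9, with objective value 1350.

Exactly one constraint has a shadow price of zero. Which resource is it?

yeast

labor: 198/198 (binding)
oven time: 81/81 (binding)
yeast: 99/120 (slack 21)
By complementary slackness, a constraint with positive slack has shadow price 0 → yeast.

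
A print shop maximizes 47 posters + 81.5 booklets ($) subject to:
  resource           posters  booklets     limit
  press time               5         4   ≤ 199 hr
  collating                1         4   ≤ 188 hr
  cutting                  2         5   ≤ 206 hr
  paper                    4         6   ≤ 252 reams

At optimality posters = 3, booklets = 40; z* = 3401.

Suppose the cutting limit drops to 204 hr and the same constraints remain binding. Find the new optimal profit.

Binding: cutting and paper. Non-binding: press time (24 unused), collating (25 unused).
Since press time, collating are not tight, their duals are 0.
The binding rows give the dual system: 2·y_cutting + 4·y_paper = 47 and 5·y_cutting + 6·y_paper = 81.5.
This yields shadow prices y_cutting = 5.5, y_paper = 9.
Δz = y_cutting·Δb = 5.5 × (-2) = -11, so new z* = 3401 − 11 = 3390.

3390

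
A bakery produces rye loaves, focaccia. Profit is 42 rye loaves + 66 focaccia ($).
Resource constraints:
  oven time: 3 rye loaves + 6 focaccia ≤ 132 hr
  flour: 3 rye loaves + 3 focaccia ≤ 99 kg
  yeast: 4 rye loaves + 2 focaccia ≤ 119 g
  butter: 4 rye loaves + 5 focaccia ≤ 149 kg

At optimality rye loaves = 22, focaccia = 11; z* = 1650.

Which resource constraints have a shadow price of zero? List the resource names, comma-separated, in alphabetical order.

oven time: 132/132 (binding)
flour: 99/99 (binding)
yeast: 110/119 (slack 9)
butter: 143/149 (slack 6)
By complementary slackness, a constraint with positive slack has shadow price 0 → butter, yeast.

butter, yeast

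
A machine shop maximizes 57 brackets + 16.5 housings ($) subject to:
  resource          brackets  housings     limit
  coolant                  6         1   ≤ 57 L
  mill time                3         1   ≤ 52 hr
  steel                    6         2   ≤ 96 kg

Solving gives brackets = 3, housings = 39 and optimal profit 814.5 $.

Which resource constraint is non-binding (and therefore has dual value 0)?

coolant: 57/57 (binding)
mill time: 48/52 (slack 4)
steel: 96/96 (binding)
By complementary slackness, a constraint with positive slack has shadow price 0 → mill time.

mill time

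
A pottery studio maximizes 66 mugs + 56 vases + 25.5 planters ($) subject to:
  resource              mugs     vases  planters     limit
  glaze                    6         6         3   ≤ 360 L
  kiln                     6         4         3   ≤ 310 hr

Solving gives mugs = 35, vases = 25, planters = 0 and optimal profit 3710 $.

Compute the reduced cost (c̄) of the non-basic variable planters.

Both glaze and kiln are binding at x*.
The binding rows give the dual system: 6·y_glaze + 6·y_kiln = 66 and 6·y_glaze + 4·y_kiln = 56.
This yields shadow prices y_glaze = 6, y_kiln = 5.
Reduced cost of planters: c₃ − yᵀa₃ = 25.5 − (6·3 + 5·3) = 25.5 − 33 = -7.5.

-7.5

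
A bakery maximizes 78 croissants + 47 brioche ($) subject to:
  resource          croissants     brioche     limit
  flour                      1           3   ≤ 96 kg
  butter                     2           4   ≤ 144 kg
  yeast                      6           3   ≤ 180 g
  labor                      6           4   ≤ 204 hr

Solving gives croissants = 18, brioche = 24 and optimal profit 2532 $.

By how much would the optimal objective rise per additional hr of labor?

At the optimum: flour uses 90 of 96 (slack = 6); butter uses 132 of 144 (slack = 12); yeast uses 180 of 180 (binding); labor uses 204 of 204 (binding).
Since flour, butter are not tight, their duals are 0.
The binding rows give the dual system: 6·y_yeast + 6·y_labor = 78 and 3·y_yeast + 4·y_labor = 47.
This yields shadow prices y_yeast = 5, y_labor = 8.
Shadow price of labor = 8.

8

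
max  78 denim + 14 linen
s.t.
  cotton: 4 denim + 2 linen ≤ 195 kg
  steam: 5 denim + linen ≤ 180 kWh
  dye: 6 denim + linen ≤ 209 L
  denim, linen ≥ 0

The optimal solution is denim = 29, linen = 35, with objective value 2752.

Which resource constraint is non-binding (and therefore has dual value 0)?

cotton

cotton: 186/195 (slack 9)
steam: 180/180 (binding)
dye: 209/209 (binding)
By complementary slackness, a constraint with positive slack has shadow price 0 → cotton.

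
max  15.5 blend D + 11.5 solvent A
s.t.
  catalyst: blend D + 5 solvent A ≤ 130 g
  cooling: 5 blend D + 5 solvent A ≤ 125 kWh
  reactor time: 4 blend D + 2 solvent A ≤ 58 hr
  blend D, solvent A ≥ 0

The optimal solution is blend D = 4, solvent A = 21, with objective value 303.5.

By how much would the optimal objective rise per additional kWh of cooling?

1.5

Check each constraint at x*: catalyst 109/130 (slack 21); cooling 125/125 (tight); reactor time 58/58 (tight).
Since catalyst is not tight, its dual is 0.
From A_Bᵀ y = c: 5·y_cooling + 4·y_reactor time = 15.5; 5·y_cooling + 2·y_reactor time = 11.5.
→ y_cooling = 1.5 and y_reactor time = 2.
Shadow price of cooling = 1.5.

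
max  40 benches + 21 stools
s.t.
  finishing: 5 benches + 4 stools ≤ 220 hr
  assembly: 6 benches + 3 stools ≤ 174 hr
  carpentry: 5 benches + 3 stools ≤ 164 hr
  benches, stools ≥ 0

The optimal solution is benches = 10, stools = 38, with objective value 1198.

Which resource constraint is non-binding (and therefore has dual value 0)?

finishing

finishing: 202/220 (slack 18)
assembly: 174/174 (binding)
carpentry: 164/164 (binding)
By complementary slackness, a constraint with positive slack has shadow price 0 → finishing.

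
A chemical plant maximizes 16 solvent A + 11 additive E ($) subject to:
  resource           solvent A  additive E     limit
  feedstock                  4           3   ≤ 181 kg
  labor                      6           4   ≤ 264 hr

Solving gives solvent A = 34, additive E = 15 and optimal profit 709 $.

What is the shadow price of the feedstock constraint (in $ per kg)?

Check each constraint at x*: feedstock 181/181 (tight); labor 264/264 (tight).
Dual feasibility on the basic columns requires 4·y_feedstock + 6·y_labor = 16, 3·y_feedstock + 4·y_labor = 11.
Solving: y_feedstock = 1, y_labor = 2.
Shadow price of feedstock = 1.

1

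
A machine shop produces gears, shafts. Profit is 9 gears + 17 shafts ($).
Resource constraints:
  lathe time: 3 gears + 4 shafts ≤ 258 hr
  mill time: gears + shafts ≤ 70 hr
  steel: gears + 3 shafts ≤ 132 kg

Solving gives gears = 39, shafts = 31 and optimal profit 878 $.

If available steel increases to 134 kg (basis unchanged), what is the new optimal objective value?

886

Check each constraint at x*: lathe time 241/258 (slack 17); mill time 70/70 (tight); steel 132/132 (tight).
Since lathe time is not tight, its dual is 0.
Dual feasibility on the basic columns requires 1·y_mill time + 1·y_steel = 9, 1·y_mill time + 3·y_steel = 17.
→ y_mill time = 5 and y_steel = 4.
Δz = y_steel·Δb = 4 × (2) = 8, so new z* = 878 + 8 = 886.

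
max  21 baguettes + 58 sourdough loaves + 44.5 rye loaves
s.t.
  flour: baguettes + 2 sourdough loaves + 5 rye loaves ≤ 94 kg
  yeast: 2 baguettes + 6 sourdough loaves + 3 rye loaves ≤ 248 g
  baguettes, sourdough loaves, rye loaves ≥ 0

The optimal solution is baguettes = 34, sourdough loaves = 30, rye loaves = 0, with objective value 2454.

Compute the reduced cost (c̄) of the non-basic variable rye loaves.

Check each constraint at x*: flour 94/94 (tight); yeast 248/248 (tight).
Dual feasibility on the basic columns requires 1·y_flour + 2·y_yeast = 21, 2·y_flour + 6·y_yeast = 58.
→ y_flour = 5 and y_yeast = 8.
Reduced cost of rye loaves: c₃ − yᵀa₃ = 44.5 − (5·5 + 8·3) = 44.5 − 49 = -4.5.

-4.5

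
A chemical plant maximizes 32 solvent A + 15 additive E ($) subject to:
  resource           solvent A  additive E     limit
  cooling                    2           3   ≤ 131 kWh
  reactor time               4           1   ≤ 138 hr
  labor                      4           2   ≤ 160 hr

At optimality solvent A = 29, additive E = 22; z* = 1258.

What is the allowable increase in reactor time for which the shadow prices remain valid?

Binding constraints: reactor time, labor. The basis is B = [[4,1],[4,2]] with det 4.
Per unit increase in reactor time, x* moves by d = (0.5, -1).
The basis stays optimal until additive E reaches 0; allowable increase = 22 hr.

22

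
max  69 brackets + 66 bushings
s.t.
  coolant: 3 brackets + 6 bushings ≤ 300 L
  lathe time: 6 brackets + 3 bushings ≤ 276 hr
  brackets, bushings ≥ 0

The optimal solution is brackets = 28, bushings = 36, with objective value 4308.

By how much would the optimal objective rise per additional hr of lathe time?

Check each constraint at x*: coolant 300/300 (tight); lathe time 276/276 (tight).
From A_Bᵀ y = c: 3·y_coolant + 6·y_lathe time = 69; 6·y_coolant + 3·y_lathe time = 66.
→ y_coolant = 7 and y_lathe time = 8.
Shadow price of lathe time = 8.

8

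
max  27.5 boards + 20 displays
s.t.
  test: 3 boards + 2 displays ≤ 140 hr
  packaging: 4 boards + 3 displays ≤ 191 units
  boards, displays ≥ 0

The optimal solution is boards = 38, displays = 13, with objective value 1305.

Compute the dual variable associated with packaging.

At the optimum: test uses 140 of 140 (binding); packaging uses 191 of 191 (binding).
Dual feasibility on the basic columns requires 3·y_test + 4·y_packaging = 27.5, 2·y_test + 3·y_packaging = 20.
This yields shadow prices y_test = 2.5, y_packaging = 5.
Shadow price of packaging = 5.

5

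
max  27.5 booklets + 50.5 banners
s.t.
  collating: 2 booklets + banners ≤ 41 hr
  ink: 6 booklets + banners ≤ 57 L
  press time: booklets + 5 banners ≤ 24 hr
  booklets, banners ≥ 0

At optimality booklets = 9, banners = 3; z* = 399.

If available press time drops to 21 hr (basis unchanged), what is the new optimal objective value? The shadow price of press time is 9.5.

370.5

Δb = -3, so new z* = 399 + (9.5)·(-3) = 399 − 28.5 = 370.5.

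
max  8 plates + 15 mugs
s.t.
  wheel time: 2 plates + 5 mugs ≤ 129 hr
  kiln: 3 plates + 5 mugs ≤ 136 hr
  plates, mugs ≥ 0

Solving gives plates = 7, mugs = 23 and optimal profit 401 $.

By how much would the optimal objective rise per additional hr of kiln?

At the optimum: wheel time uses 129 of 129 (binding); kiln uses 136 of 136 (binding).
The binding rows give the dual system: 2·y_wheel time + 3·y_kiln = 8 and 5·y_wheel time + 5·y_kiln = 15.
This yields shadow prices y_wheel time = 1, y_kiln = 2.
Shadow price of kiln = 2.

2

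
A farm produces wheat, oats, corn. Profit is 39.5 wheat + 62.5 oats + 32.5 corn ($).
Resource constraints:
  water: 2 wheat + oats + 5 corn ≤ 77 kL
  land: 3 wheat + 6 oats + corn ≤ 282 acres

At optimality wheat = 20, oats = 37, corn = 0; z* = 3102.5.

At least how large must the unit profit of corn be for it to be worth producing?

37

At the optimum: water uses 77 of 77 (binding); land uses 282 of 282 (binding).
From A_Bᵀ y = c: 2·y_water + 3·y_land = 39.5; 1·y_water + 6·y_land = 62.5.
Solving: y_water = 5.5, y_land = 9.5.
corn enters the basis when its profit ≥ yᵀa₃ = 5.5·5 + 9.5·1 = 37.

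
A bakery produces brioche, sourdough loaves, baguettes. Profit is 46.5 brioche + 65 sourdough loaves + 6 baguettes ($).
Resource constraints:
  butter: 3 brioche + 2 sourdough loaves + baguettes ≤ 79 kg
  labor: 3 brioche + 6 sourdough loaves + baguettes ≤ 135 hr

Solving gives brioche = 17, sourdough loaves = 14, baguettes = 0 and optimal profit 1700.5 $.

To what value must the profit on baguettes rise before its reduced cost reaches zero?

Check each constraint at x*: butter 79/79 (tight); labor 135/135 (tight).
From A_Bᵀ y = c: 3·y_butter + 3·y_labor = 46.5; 2·y_butter + 6·y_labor = 65.
This yields shadow prices y_butter = 7, y_labor = 8.5.
baguettes enters the basis when its profit ≥ yᵀa₃ = 7·1 + 8.5·1 = 15.5.

15.5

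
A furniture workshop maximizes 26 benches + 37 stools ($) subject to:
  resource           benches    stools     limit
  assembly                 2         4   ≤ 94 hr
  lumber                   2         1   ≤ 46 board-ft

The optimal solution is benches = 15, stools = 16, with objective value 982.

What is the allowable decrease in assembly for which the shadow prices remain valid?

Binding constraints: assembly, lumber. The basis is B = [[2,4],[2,1]] with det -6.
Per unit decrease in assembly, x* moves by d = (0.1667, -0.3333).
The basis stays optimal until stools reaches 0; allowable decrease = 48 hr.

48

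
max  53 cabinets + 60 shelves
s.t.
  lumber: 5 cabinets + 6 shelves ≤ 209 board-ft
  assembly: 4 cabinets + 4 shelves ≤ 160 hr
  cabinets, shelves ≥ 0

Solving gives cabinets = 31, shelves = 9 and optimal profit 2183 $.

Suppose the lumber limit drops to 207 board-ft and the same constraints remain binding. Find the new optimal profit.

2169

At the optimum: lumber uses 209 of 209 (binding); assembly uses 160 of 160 (binding).
From A_Bᵀ y = c: 5·y_lumber + 4·y_assembly = 53; 6·y_lumber + 4·y_assembly = 60.
→ y_lumber = 7 and y_assembly = 4.5.
Δz = y_lumber·Δb = 7 × (-2) = -14, so new z* = 2183 − 14 = 2169.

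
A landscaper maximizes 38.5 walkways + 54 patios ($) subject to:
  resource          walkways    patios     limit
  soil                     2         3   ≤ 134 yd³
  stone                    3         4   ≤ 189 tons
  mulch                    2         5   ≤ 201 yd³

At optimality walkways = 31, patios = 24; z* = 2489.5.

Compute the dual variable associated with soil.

8

Binding: soil and stone. Non-binding: mulch (19 unused).
Since mulch is not tight, its dual is 0.
From A_Bᵀ y = c: 2·y_soil + 3·y_stone = 38.5; 3·y_soil + 4·y_stone = 54.
→ y_soil = 8 and y_stone = 7.5.
Shadow price of soil = 8.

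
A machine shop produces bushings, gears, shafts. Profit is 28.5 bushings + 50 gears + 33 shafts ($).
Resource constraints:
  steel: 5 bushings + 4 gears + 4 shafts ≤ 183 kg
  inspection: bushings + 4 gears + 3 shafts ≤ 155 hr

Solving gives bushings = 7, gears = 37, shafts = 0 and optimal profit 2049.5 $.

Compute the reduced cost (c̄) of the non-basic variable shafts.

Both steel and inspection are binding at x*.
Dual feasibility on the basic columns requires 5·y_steel + 1·y_inspection = 28.5, 4·y_steel + 4·y_inspection = 50.
This yields shadow prices y_steel = 4, y_inspection = 8.5.
Reduced cost of shafts: c₃ − yᵀa₃ = 33 − (4·4 + 8.5·3) = 33 − 41.5 = -8.5.

-8.5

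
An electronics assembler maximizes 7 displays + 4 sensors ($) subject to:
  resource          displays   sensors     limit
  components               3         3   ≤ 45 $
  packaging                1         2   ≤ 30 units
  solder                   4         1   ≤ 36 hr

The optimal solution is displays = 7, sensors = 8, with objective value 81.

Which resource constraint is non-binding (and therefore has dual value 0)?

components: 45/45 (binding)
packaging: 23/30 (slack 7)
solder: 36/36 (binding)
By complementary slackness, a constraint with positive slack has shadow price 0 → packaging.

packaging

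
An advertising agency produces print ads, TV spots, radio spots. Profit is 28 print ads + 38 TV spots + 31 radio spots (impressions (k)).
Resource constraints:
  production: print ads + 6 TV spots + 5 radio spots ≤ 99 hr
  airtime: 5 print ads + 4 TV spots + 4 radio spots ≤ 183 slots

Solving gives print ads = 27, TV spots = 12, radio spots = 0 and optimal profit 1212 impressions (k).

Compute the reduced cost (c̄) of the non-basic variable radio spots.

-4

At the optimum: production uses 99 of 99 (binding); airtime uses 183 of 183 (binding).
From A_Bᵀ y = c: 1·y_production + 5·y_airtime = 28; 6·y_production + 4·y_airtime = 38.
→ y_production = 3 and y_airtime = 5.
Reduced cost of radio spots: c₃ − yᵀa₃ = 31 − (3·5 + 5·4) = 31 − 35 = -4.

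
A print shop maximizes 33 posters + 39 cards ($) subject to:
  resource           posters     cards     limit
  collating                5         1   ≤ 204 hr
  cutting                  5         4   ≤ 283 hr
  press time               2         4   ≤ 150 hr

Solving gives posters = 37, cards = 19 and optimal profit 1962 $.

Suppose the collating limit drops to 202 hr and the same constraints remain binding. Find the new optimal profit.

Binding: collating and press time. Non-binding: cutting (22 unused).
Since cutting is not tight, its dual is 0.
From A_Bᵀ y = c: 5·y_collating + 2·y_press time = 33; 1·y_collating + 4·y_press time = 39.
This yields shadow prices y_collating = 3, y_press time = 9.
Δz = y_collating·Δb = 3 × (-2) = -6, so new z* = 1962 − 6 = 1956.

1956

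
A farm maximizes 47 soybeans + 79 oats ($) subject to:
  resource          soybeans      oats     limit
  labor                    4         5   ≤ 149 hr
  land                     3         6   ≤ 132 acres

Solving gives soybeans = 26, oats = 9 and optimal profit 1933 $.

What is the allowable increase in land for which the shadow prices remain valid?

Binding constraints: labor, land. The basis is B = [[4,5],[3,6]] with det 9.
Per unit increase in land, x* moves by d = (-0.5556, 0.4444).
The basis stays optimal until soybeans reaches 0; allowable increase = 46.8 acres.

46.8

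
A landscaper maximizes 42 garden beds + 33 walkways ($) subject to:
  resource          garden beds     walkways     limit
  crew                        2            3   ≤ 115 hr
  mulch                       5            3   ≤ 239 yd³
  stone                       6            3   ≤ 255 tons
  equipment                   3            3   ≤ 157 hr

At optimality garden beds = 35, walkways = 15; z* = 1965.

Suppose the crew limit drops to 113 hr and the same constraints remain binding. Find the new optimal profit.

At the optimum: crew uses 115 of 115 (binding); mulch uses 220 of 239 (slack = 19); stone uses 255 of 255 (binding); equipment uses 150 of 157 (slack = 7).
Slack constraints have shadow price 0 (complementary slackness).
From A_Bᵀ y = c: 2·y_crew + 6·y_stone = 42; 3·y_crew + 3·y_stone = 33.
→ y_crew = 6 and y_stone = 5.
Δz = y_crew·Δb = 6 × (-2) = -12, so new z* = 1965 − 12 = 1953.

1953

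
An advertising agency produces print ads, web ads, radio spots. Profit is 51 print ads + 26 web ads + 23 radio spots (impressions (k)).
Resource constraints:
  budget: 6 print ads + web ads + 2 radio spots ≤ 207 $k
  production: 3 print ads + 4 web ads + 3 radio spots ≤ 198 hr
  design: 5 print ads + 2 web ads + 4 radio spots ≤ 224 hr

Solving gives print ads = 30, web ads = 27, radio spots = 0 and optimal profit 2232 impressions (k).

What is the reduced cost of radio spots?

Binding: budget and production. Non-binding: design (20 unused).
By complementary slackness, y = 0 for the non-binding constraint.
From A_Bᵀ y = c: 6·y_budget + 3·y_production = 51; 1·y_budget + 4·y_production = 26.
→ y_budget = 6 and y_production = 5.
Reduced cost of radio spots: c₃ − yᵀa₃ = 23 − (6·2 + 5·3) = 23 − 27 = -4.

-4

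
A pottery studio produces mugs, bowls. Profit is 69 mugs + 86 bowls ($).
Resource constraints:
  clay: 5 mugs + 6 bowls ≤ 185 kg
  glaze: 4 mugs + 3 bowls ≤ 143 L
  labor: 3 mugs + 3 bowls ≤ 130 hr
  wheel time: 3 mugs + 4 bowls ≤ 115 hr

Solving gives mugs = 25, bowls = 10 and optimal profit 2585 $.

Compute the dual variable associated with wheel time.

Binding: clay and wheel time. Non-binding: glaze (13 unused), labor (25 unused).
Since glaze, labor are not tight, their duals are 0.
The binding rows give the dual system: 5·y_clay + 3·y_wheel time = 69 and 6·y_clay + 4·y_wheel time = 86.
Solving: y_clay = 9, y_wheel time = 8.
Shadow price of wheel time = 8.

8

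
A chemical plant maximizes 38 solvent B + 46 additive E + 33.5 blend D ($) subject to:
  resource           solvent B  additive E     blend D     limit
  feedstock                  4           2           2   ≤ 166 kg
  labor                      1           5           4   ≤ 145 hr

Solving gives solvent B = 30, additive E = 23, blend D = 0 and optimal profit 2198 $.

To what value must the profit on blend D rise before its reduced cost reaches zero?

Check each constraint at x*: feedstock 166/166 (tight); labor 145/145 (tight).
The binding rows give the dual system: 4·y_feedstock + 1·y_labor = 38 and 2·y_feedstock + 5·y_labor = 46.
→ y_feedstock = 8 and y_labor = 6.
blend D enters the basis when its profit ≥ yᵀa₃ = 8·2 + 6·4 = 40.

40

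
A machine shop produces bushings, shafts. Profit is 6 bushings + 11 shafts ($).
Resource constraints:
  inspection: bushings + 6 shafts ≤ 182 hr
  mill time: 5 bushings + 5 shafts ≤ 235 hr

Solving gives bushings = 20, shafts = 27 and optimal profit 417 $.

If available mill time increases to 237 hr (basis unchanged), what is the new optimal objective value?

Check each constraint at x*: inspection 182/182 (tight); mill time 235/235 (tight).
The binding rows give the dual system: 1·y_inspection + 5·y_mill time = 6 and 6·y_inspection + 5·y_mill time = 11.
Solving: y_inspection = 1, y_mill time = 1.
Δz = y_mill time·Δb = 1 × (2) = 2, so new z* = 417 + 2 = 419.

419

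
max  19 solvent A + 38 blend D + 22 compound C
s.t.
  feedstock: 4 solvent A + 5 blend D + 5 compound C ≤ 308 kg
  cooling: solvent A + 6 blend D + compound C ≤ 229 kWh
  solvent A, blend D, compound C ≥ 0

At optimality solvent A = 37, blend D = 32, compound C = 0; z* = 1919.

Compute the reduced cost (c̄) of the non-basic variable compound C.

-1

Both feedstock and cooling are binding at x*.
From A_Bᵀ y = c: 4·y_feedstock + 1·y_cooling = 19; 5·y_feedstock + 6·y_cooling = 38.
→ y_feedstock = 4 and y_cooling = 3.
Reduced cost of compound C: c₃ − yᵀa₃ = 22 − (4·5 + 3·1) = 22 − 23 = -1.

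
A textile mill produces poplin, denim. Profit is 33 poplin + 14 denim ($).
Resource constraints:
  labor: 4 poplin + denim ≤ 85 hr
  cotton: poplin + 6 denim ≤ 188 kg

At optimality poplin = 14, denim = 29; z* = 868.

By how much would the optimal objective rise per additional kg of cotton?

1

Both labor and cotton are binding at x*.
From A_Bᵀ y = c: 4·y_labor + 1·y_cotton = 33; 1·y_labor + 6·y_cotton = 14.
This yields shadow prices y_labor = 8, y_cotton = 1.
Shadow price of cotton = 1.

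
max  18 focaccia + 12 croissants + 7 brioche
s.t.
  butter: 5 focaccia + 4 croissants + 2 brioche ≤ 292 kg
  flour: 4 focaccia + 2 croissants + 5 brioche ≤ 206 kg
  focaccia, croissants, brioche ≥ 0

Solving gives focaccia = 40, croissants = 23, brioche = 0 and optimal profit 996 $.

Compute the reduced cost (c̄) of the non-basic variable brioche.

-7

Check each constraint at x*: butter 292/292 (tight); flour 206/206 (tight).
The binding rows give the dual system: 5·y_butter + 4·y_flour = 18 and 4·y_butter + 2·y_flour = 12.
→ y_butter = 2 and y_flour = 2.
Reduced cost of brioche: c₃ − yᵀa₃ = 7 − (2·2 + 2·5) = 7 − 14 = -7.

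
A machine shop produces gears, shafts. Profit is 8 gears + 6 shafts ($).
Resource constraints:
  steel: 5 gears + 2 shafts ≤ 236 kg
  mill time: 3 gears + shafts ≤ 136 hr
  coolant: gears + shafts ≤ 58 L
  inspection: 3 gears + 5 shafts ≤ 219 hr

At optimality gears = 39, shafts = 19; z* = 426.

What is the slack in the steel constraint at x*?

3

steel used = 5·39 + 2·19 = 233; slack = 236 − 233 = 3.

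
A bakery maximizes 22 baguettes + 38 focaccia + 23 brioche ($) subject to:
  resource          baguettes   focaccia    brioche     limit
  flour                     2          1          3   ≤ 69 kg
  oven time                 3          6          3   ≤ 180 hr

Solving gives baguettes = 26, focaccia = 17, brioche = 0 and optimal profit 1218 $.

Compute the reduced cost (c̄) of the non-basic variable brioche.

-1

At the optimum: flour uses 69 of 69 (binding); oven time uses 180 of 180 (binding).
The binding rows give the dual system: 2·y_flour + 3·y_oven time = 22 and 1·y_flour + 6·y_oven time = 38.
Solving: y_flour = 2, y_oven time = 6.
Reduced cost of brioche: c₃ − yᵀa₃ = 23 − (2·3 + 6·3) = 23 − 24 = -1.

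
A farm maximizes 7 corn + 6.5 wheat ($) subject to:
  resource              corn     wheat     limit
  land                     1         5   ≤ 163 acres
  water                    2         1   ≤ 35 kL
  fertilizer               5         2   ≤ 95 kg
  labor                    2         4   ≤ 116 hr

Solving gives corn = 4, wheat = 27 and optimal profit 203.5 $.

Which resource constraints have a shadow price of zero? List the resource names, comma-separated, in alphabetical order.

fertilizer, land

land: 139/163 (slack 24)
water: 35/35 (binding)
fertilizer: 74/95 (slack 21)
labor: 116/116 (binding)
By complementary slackness, a constraint with positive slack has shadow price 0 → fertilizer, land.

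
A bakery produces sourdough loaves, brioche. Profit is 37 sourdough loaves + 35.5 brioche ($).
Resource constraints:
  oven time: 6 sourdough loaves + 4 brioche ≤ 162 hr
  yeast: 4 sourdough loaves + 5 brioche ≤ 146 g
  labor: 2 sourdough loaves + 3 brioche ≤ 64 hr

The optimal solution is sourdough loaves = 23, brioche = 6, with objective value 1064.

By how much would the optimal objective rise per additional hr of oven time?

4

Check each constraint at x*: oven time 162/162 (tight); yeast 122/146 (slack 24); labor 64/64 (tight).
Since yeast is not tight, its dual is 0.
Dual feasibility on the basic columns requires 6·y_oven time + 2·y_labor = 37, 4·y_oven time + 3·y_labor = 35.5.
→ y_oven time = 4 and y_labor = 6.5.
Shadow price of oven time = 4.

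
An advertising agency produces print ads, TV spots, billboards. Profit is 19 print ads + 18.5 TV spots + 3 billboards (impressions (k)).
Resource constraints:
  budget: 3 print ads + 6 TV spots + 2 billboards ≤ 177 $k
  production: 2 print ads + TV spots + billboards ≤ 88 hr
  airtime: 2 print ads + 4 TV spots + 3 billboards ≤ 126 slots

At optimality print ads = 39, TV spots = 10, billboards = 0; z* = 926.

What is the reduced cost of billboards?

Binding: budget and production. Non-binding: airtime (8 unused).
Slack constraints have shadow price 0 (complementary slackness).
The binding rows give the dual system: 3·y_budget + 2·y_production = 19 and 6·y_budget + 1·y_production = 18.5.
Solving: y_budget = 2, y_production = 6.5.
Reduced cost of billboards: c₃ − yᵀa₃ = 3 − (2·2 + 6.5·1) = 3 − 10.5 = -7.5.

-7.5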